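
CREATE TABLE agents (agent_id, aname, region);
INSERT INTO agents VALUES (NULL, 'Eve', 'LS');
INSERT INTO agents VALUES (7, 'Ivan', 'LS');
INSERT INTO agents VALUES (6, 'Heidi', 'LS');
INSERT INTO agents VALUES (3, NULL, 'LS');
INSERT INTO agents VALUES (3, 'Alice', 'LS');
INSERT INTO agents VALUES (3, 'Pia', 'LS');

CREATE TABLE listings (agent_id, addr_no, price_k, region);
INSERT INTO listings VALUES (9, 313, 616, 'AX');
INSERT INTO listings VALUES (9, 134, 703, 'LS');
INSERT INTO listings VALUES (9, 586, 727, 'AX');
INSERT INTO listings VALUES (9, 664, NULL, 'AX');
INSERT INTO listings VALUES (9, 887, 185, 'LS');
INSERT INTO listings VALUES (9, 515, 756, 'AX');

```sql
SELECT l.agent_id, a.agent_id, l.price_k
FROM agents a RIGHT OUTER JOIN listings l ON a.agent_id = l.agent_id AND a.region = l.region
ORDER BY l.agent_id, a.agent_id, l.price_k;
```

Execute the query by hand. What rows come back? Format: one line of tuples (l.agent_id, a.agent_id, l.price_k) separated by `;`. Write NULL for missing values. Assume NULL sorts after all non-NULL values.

(9, NULL, 185); (9, NULL, 616); (9, NULL, 703); (9, NULL, 727); (9, NULL, 756); (9, NULL, NULL)

RIGHT JOIN keeps every row from `listings`; unmatched rows get NULL for `agents`'s columns.
Matching on a.agent_id = l.agent_id AND a.region = l.region. A NULL in a compared column never satisfies the condition.
- agent_id=NULL, region=LS: no matching l row.
- agent_id=7, region=LS: no matching l row.
- agent_id=6, region=LS: no matching l row.
- agent_id=3, region=LS: no matching l row.
- agent_id=3, region=LS: no matching l row.
- agent_id=3, region=LS: no matching l row.
- 6 row(s) from l found no a partner → padded with NULL.
After projecting and ordering:
l.agent_id | a.agent_id | l.price_k
9 | NULL | 185
9 | NULL | 616
9 | NULL | 703
9 | NULL | 727
9 | NULL | 756
9 | NULL | NULL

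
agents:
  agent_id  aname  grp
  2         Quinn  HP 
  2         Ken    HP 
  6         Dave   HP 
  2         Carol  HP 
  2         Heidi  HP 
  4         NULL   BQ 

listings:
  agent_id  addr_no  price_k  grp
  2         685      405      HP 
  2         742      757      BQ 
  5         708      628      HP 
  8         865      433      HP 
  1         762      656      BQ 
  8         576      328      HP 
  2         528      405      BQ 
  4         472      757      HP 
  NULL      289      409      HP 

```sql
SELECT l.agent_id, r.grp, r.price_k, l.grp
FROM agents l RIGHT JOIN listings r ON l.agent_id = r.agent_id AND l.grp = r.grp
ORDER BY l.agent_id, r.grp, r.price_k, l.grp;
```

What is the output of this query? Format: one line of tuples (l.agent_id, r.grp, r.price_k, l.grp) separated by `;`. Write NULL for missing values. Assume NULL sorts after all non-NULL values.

(2, HP, 405, HP); (2, HP, 405, HP); (2, HP, 405, HP); (2, HP, 405, HP); (NULL, BQ, 405, NULL); (NULL, BQ, 656, NULL); (NULL, BQ, 757, NULL); (NULL, HP, 328, NULL); (NULL, HP, 409, NULL); (NULL, HP, 433, NULL); (NULL, HP, 628, NULL); (NULL, HP, 757, NULL)

RIGHT JOIN keeps every row from `listings`; unmatched rows get NULL for `agents`'s columns.
Matching on l.agent_id = r.agent_id AND l.grp = r.grp. A NULL in a compared column never satisfies the condition.
Matched pairs: 4; unmatched r rows kept: 8.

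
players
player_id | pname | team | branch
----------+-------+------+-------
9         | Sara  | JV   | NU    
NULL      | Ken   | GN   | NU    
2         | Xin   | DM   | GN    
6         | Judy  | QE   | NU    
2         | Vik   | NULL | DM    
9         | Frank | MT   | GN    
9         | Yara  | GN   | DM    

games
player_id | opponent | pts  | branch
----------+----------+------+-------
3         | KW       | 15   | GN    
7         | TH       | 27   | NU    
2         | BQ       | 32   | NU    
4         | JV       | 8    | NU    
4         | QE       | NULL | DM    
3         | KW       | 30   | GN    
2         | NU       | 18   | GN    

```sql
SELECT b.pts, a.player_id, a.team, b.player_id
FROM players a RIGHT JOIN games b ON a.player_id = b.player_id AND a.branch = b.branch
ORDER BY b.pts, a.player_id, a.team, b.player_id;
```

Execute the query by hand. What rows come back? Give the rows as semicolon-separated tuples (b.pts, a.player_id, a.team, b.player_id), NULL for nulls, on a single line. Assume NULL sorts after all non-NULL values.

RIGHT JOIN keeps every row from `games`; unmatched rows get NULL for `players`'s columns.
Matching on a.player_id = b.player_id AND a.branch = b.branch. A NULL in a compared column never satisfies the condition.
Matched pairs: 1; unmatched b rows kept: 6.

(8, NULL, NULL, 4); (15, NULL, NULL, 3); (18, 2, DM, 2); (27, NULL, NULL, 7); (30, NULL, NULL, 3); (32, NULL, NULL, 2); (NULL, NULL, NULL, 4)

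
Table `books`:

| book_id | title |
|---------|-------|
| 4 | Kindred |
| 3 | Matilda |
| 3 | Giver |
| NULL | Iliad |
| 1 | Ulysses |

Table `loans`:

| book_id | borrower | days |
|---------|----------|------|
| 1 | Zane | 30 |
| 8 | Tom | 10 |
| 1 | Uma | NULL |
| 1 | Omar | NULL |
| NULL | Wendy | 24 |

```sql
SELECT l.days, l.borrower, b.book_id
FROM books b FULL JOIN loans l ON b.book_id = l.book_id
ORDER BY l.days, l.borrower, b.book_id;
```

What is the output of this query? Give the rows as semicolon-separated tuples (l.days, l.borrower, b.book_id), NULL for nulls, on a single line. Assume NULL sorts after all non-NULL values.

(10, Tom, NULL); (24, Wendy, NULL); (30, Zane, 1); (NULL, Omar, 1); (NULL, Uma, 1); (NULL, NULL, 3); (NULL, NULL, 3); (NULL, NULL, 4); (NULL, NULL, NULL)

FULL OUTER JOIN keeps every row from both sides; unmatched rows get NULL for the other side's columns.
Matching on b.book_id = l.book_id. A NULL in a compared column never satisfies the condition.
- b row (book_id=4): no match → kept, l columns NULL.
- b row (book_id=3): no match → kept, l columns NULL.
- b row (book_id=3): no match → kept, l columns NULL.
- b row (book_id=NULL): no match → kept, l columns NULL.
- b row (book_id=1): matches 3 l row(s) → 3 output row(s).
- 2 l row(s) had no b match → kept, b columns NULL.
After projecting and ordering:
l.days | l.borrower | b.book_id
10 | Tom | NULL
24 | Wendy | NULL
30 | Zane | 1
NULL | Omar | 1
NULL | Uma | 1
NULL | NULL | 3
NULL | NULL | 3
NULL | NULL | 4
NULL | NULL | NULL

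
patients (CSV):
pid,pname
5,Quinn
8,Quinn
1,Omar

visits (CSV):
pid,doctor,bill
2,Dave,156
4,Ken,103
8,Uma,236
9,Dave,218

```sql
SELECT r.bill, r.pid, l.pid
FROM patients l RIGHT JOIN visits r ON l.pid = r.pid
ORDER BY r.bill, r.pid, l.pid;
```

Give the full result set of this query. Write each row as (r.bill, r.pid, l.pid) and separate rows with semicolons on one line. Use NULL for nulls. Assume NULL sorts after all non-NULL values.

(103, 4, NULL); (156, 2, NULL); (218, 9, NULL); (236, 8, 8)

RIGHT JOIN keeps every row from `visits`; unmatched rows get NULL for `patients`'s columns.
Matching on l.pid = r.pid.
Matched pairs: 1; unmatched r rows kept: 3.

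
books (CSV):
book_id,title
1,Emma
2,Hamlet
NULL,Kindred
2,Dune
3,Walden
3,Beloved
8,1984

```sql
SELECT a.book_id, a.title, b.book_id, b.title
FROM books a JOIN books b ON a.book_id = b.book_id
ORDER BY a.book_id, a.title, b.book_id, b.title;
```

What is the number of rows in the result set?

10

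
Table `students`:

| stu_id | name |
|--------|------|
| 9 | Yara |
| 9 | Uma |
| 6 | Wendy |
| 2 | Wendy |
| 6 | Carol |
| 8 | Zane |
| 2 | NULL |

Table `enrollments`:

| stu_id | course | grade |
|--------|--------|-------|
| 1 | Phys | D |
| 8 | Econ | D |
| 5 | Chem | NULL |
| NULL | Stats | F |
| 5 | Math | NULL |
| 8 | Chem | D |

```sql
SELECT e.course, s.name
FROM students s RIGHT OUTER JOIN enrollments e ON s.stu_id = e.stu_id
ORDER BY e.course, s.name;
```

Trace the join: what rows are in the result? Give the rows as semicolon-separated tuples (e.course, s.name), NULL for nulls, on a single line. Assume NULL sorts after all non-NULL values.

(Chem, Zane); (Chem, NULL); (Econ, Zane); (Math, NULL); (Phys, NULL); (Stats, NULL)

RIGHT JOIN keeps every row from `enrollments`; unmatched rows get NULL for `students`'s columns.
Matching on s.stu_id = e.stu_id. A NULL in a compared column never satisfies the condition.
Matched pairs: 2; unmatched e rows kept: 4.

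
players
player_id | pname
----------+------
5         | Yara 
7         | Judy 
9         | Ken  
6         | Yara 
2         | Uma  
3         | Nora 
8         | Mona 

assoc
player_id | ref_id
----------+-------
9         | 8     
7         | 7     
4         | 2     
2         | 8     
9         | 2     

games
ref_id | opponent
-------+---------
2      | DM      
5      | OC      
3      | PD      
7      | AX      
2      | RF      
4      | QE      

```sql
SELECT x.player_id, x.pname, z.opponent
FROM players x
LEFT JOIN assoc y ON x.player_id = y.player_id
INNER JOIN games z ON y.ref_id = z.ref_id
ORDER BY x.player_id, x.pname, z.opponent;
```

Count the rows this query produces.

3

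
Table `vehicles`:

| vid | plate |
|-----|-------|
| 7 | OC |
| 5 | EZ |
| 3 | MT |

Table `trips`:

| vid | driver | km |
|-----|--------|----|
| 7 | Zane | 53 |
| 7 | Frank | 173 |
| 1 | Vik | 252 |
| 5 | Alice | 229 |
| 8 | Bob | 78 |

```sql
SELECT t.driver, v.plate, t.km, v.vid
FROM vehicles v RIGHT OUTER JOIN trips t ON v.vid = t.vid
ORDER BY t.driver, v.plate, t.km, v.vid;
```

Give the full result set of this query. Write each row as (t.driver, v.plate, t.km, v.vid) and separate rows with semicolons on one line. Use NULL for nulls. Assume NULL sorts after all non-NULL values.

(Alice, EZ, 229, 5); (Bob, NULL, 78, NULL); (Frank, OC, 173, 7); (Vik, NULL, 252, NULL); (Zane, OC, 53, 7)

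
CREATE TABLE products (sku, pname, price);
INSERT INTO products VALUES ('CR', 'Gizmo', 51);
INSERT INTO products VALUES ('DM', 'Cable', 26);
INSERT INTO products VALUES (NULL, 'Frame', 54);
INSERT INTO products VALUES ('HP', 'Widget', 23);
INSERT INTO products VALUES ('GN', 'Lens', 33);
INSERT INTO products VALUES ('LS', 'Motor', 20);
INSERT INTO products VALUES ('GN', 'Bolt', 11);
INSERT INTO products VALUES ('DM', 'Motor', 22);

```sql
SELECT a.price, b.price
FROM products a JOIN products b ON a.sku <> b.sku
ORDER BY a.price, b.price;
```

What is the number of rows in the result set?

INNER JOIN keeps only pairs where the ON condition holds.
Matching on a.sku <> b.sku. A NULL in a compared column never satisfies the condition.
Matched pairs: 38.
Total: 38 rows.

38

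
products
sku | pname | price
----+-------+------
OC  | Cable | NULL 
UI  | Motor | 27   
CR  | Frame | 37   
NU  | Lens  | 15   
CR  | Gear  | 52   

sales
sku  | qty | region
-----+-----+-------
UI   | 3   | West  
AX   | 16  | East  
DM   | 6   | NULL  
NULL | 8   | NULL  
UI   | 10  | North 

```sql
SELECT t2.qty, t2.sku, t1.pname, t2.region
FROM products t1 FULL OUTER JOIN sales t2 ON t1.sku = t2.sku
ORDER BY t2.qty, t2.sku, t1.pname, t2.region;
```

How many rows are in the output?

9

FULL OUTER JOIN keeps every row from both sides; unmatched rows get NULL for the other side's columns.
Matching on t1.sku = t2.sku. A NULL in a compared column never satisfies the condition.
- t1 row (sku=OC): no match → kept, t2 columns NULL.
- t1 row (sku=UI): matches 2 t2 row(s) → 2 output row(s).
- t1 row (sku=CR): no match → kept, t2 columns NULL.
- t1 row (sku=NU): no match → kept, t2 columns NULL.
- t1 row (sku=CR): no match → kept, t2 columns NULL.
- plus 3 unmatched t2 row(s), each kept with NULL t1 columns.
Total: 2 matched + 7 padded = 9 rows.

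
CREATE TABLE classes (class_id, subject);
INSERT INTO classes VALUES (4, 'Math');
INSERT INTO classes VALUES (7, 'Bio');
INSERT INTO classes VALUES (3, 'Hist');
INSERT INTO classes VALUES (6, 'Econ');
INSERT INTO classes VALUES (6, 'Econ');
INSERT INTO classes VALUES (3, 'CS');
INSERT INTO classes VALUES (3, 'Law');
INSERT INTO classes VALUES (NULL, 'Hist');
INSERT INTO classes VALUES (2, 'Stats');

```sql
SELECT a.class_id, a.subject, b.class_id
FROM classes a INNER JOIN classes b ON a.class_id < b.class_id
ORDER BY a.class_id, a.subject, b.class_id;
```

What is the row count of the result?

24

INNER JOIN keeps only pairs where the ON condition holds.
Matching on a.class_id < b.class_id. A NULL in a compared column never satisfies the condition.
- a[0] class_id=4 → 3 match(es) in b → 3 row(s).
- a[1] class_id=7 → no match; dropped.
- a[2] class_id=3 → 4 match(es) in b → 4 row(s).
- a[3] class_id=6 → 1 match(es) in b → 1 row(s).
- a[4] class_id=6 → 1 match(es) in b → 1 row(s).
- a[5] class_id=3 → 4 match(es) in b → 4 row(s).
- a[6] class_id=3 → 4 match(es) in b → 4 row(s).
- a[7] class_id=NULL → no match; dropped.
- a[8] class_id=2 → 7 match(es) in b → 7 row(s).
Total: 24 rows.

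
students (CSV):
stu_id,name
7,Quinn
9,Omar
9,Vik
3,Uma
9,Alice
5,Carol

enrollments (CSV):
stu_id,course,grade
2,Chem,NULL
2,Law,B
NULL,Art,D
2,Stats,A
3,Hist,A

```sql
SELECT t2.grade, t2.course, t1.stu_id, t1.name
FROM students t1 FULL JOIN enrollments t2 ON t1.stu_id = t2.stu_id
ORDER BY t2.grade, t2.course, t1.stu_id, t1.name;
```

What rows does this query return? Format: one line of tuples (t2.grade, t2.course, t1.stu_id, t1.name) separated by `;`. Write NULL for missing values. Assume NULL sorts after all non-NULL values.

(A, Hist, 3, Uma); (A, Stats, NULL, NULL); (B, Law, NULL, NULL); (D, Art, NULL, NULL); (NULL, Chem, NULL, NULL); (NULL, NULL, 5, Carol); (NULL, NULL, 7, Quinn); (NULL, NULL, 9, Alice); (NULL, NULL, 9, Omar); (NULL, NULL, 9, Vik)

FULL OUTER JOIN keeps every row from both sides; unmatched rows get NULL for the other side's columns.
Matching on t1.stu_id = t2.stu_id. A NULL in a compared column never satisfies the condition.
- t1 (stu_id=7) has no partner → padded with NULL.
- t1 (stu_id=9) has no partner → padded with NULL.
- t1 (stu_id=9) has no partner → padded with NULL.
- t1 (stu_id=3) pairs with 1 row(s) of t2.
- t1 (stu_id=9) has no partner → padded with NULL.
- t1 (stu_id=5) has no partner → padded with NULL.
- plus 4 unmatched t2 row(s), each kept with NULL t1 columns.
After projecting and ordering:
t2.grade | t2.course | t1.stu_id | t1.name
A | Hist | 3 | Uma
A | Stats | NULL | NULL
B | Law | NULL | NULL
D | Art | NULL | NULL
NULL | Chem | NULL | NULL
NULL | NULL | 5 | Carol
NULL | NULL | 7 | Quinn
NULL | NULL | 9 | Alice
NULL | NULL | 9 | Omar
NULL | NULL | 9 | Vik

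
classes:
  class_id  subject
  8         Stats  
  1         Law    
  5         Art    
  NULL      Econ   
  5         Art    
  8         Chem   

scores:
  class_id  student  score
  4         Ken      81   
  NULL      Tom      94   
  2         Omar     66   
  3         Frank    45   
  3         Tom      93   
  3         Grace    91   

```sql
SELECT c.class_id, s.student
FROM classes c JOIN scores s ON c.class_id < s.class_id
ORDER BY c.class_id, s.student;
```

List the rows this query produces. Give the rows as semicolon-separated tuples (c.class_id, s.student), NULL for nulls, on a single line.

(1, Frank); (1, Grace); (1, Ken); (1, Omar); (1, Tom)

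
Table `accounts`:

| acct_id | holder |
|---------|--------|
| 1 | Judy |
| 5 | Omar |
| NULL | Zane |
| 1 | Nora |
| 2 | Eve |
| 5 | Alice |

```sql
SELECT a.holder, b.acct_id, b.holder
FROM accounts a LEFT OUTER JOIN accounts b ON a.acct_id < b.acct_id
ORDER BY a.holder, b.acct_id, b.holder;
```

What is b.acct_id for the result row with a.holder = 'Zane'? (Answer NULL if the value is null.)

NULL

LEFT JOIN keeps every row from `accounts a`; unmatched rows get NULL for `accounts b`'s columns.
Matching on a.acct_id < b.acct_id. A NULL in a compared column never satisfies the condition.
- acct_id=1: 3 matching b row(s), so 3 row(s) emitted.
- acct_id=5: no b row matches, row kept with b columns NULL.
- acct_id=NULL: no b row matches, row kept with b columns NULL.
- acct_id=1: 3 matching b row(s), so 3 row(s) emitted.
- acct_id=2: 2 matching b row(s), so 2 row(s) emitted.
- acct_id=5: no b row matches, row kept with b columns NULL.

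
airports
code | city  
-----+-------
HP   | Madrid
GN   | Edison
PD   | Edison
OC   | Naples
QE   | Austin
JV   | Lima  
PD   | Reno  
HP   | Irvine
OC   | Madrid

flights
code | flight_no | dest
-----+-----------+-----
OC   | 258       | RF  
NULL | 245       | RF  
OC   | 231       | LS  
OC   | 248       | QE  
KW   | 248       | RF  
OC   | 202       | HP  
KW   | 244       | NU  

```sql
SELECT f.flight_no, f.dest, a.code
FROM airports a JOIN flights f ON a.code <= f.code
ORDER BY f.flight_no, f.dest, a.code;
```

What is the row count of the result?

INNER JOIN keeps only pairs where the ON condition holds.
Matching on a.code <= f.code. A NULL in a compared column never satisfies the condition.
Matched pairs: 32.
Total: 32 rows.

32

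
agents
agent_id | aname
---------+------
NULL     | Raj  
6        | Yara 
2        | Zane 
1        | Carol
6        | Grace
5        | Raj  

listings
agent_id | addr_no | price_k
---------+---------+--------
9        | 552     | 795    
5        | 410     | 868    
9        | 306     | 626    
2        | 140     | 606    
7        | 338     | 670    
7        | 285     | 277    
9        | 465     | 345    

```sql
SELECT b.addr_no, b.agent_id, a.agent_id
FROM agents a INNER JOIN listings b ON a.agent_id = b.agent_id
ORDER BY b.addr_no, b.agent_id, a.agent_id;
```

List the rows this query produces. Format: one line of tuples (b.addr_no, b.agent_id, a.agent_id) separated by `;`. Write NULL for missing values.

(140, 2, 2); (410, 5, 5)

INNER JOIN keeps only pairs where the ON condition holds.
Matching on a.agent_id = b.agent_id. A NULL in a compared column never satisfies the condition.
Matched pairs: 2.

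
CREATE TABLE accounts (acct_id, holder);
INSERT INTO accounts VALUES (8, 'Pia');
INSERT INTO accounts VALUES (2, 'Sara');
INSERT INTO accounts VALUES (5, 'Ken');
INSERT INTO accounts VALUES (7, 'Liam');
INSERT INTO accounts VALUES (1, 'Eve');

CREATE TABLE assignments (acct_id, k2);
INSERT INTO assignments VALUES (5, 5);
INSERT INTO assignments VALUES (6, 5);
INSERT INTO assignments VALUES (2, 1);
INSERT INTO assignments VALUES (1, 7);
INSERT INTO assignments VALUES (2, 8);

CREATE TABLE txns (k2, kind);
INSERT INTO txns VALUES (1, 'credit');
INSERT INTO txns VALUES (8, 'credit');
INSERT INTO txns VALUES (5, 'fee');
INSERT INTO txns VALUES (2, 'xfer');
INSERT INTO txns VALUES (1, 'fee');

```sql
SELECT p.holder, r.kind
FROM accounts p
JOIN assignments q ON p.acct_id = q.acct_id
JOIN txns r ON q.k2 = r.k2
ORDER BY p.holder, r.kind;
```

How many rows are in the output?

4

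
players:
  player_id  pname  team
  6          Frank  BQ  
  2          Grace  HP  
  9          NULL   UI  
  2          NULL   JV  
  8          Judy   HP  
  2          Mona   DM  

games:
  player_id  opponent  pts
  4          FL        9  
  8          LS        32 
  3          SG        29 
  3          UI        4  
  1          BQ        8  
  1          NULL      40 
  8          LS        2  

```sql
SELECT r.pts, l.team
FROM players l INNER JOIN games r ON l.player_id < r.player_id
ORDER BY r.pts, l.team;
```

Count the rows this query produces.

17

INNER JOIN keeps only pairs where the ON condition holds.
Matching on l.player_id < r.player_id.
- l (player_id=6) pairs with 2 row(s) of r.
- l (player_id=2) pairs with 5 row(s) of r.
- l (player_id=9) has no partner → excluded.
- l (player_id=2) pairs with 5 row(s) of r.
- l (player_id=8) has no partner → excluded.
- l (player_id=2) pairs with 5 row(s) of r.
Total: 17 rows.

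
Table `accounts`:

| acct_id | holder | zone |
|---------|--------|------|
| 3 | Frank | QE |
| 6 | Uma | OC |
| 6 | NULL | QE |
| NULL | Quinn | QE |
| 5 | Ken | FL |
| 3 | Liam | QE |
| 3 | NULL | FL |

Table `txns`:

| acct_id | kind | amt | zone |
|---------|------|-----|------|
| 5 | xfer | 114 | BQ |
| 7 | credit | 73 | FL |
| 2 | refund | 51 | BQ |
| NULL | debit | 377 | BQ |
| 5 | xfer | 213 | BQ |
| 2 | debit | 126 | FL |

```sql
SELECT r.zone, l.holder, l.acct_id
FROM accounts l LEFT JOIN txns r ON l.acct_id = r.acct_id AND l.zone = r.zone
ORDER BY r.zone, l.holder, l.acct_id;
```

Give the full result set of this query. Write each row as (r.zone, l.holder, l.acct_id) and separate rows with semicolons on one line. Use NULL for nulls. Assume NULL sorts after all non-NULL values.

LEFT JOIN keeps every row from `accounts`; unmatched rows get NULL for `txns`'s columns.
Matching on l.acct_id = r.acct_id AND l.zone = r.zone. A NULL in a compared column never satisfies the condition.
- l (acct_id=3, zone=QE) has no partner → padded with NULL.
- l (acct_id=6, zone=OC) has no partner → padded with NULL.
- l (acct_id=6, zone=QE) has no partner → padded with NULL.
- l (acct_id=NULL, zone=QE) has no partner → padded with NULL.
- l (acct_id=5, zone=FL) has no partner → padded with NULL.
- l (acct_id=3, zone=QE) has no partner → padded with NULL.
- l (acct_id=3, zone=FL) has no partner → padded with NULL.
After projecting and ordering:
r.zone | l.holder | l.acct_id
NULL | Frank | 3
NULL | Ken | 5
NULL | Liam | 3
NULL | Quinn | NULL
NULL | Uma | 6
NULL | NULL | 3
NULL | NULL | 6

(NULL, Frank, 3); (NULL, Ken, 5); (NULL, Liam, 3); (NULL, Quinn, NULL); (NULL, Uma, 6); (NULL, NULL, 3); (NULL, NULL, 6)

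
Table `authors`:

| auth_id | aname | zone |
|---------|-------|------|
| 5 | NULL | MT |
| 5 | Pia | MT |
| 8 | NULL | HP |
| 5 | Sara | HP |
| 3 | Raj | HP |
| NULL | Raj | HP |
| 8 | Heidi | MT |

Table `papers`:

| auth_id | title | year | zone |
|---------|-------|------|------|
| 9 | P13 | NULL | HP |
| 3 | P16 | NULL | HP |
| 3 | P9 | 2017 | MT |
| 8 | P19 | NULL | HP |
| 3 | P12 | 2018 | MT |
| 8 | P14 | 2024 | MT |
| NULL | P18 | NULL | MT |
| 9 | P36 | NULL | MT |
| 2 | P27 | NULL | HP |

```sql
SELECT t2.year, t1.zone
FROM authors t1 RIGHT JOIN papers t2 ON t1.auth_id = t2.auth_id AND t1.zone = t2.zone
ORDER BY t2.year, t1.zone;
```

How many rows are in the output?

RIGHT JOIN keeps every row from `papers`; unmatched rows get NULL for `authors`'s columns.
Matching on t1.auth_id = t2.auth_id AND t1.zone = t2.zone. A NULL in a compared column never satisfies the condition.
Matched pairs: 3; unmatched t2 rows kept: 6.
Total: 3 matched + 6 padded = 9 rows.

9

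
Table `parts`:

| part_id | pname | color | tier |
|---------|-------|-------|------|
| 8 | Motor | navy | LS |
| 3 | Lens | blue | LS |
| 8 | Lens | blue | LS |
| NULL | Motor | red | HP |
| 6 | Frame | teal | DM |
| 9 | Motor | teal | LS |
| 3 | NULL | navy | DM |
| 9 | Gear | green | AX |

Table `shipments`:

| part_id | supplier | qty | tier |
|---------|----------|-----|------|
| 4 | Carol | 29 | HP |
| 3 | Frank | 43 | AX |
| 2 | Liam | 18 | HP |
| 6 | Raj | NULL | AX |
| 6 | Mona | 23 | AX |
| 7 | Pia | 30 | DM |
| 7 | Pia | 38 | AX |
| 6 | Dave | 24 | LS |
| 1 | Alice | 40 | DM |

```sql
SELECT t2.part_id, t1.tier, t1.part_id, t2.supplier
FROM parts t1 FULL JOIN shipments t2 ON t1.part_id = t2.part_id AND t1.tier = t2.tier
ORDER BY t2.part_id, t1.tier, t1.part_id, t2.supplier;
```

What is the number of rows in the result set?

17

FULL OUTER JOIN keeps every row from both sides; unmatched rows get NULL for the other side's columns.
Matching on t1.part_id = t2.part_id AND t1.tier = t2.tier. A NULL in a compared column never satisfies the condition.
- t1 row (part_id=8, tier=LS): no match → kept, t2 columns NULL.
- t1 row (part_id=3, tier=LS): no match → kept, t2 columns NULL.
- t1 row (part_id=8, tier=LS): no match → kept, t2 columns NULL.
- t1 row (part_id=NULL, tier=HP): no match → kept, t2 columns NULL.
- t1 row (part_id=6, tier=DM): no match → kept, t2 columns NULL.
- t1 row (part_id=9, tier=LS): no match → kept, t2 columns NULL.
- t1 row (part_id=3, tier=DM): no match → kept, t2 columns NULL.
- t1 row (part_id=9, tier=AX): no match → kept, t2 columns NULL.
- plus 9 unmatched t2 row(s), each kept with NULL t1 columns.
Total: 0 matched + 17 padded = 17 rows.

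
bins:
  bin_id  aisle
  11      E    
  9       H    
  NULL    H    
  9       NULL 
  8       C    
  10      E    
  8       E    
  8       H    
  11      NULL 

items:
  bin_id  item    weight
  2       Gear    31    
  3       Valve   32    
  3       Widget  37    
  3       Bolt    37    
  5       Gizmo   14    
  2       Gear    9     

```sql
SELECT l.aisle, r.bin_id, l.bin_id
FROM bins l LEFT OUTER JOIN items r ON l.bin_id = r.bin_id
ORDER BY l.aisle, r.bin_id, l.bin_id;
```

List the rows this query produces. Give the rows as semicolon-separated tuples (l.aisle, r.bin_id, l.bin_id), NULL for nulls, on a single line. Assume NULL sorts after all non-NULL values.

(C, NULL, 8); (E, NULL, 8); (E, NULL, 10); (E, NULL, 11); (H, NULL, 8); (H, NULL, 9); (H, NULL, NULL); (NULL, NULL, 9); (NULL, NULL, 11)

LEFT JOIN keeps every row from `bins`; unmatched rows get NULL for `items`'s columns.
Matching on l.bin_id = r.bin_id. A NULL in a compared column never satisfies the condition.
- bin_id=11: no r row matches, row kept with r columns NULL.
- bin_id=9: no r row matches, row kept with r columns NULL.
- bin_id=NULL: no r row matches, row kept with r columns NULL.
- bin_id=9: no r row matches, row kept with r columns NULL.
- bin_id=8: no r row matches, row kept with r columns NULL.
- bin_id=10: no r row matches, row kept with r columns NULL.
- bin_id=8: no r row matches, row kept with r columns NULL.
- bin_id=8: no r row matches, row kept with r columns NULL.
- bin_id=11: no r row matches, row kept with r columns NULL.
After projecting and ordering:
l.aisle | r.bin_id | l.bin_id
C | NULL | 8
E | NULL | 8
E | NULL | 10
E | NULL | 11
H | NULL | 8
H | NULL | 9
H | NULL | NULL
NULL | NULL | 9
NULL | NULL | 11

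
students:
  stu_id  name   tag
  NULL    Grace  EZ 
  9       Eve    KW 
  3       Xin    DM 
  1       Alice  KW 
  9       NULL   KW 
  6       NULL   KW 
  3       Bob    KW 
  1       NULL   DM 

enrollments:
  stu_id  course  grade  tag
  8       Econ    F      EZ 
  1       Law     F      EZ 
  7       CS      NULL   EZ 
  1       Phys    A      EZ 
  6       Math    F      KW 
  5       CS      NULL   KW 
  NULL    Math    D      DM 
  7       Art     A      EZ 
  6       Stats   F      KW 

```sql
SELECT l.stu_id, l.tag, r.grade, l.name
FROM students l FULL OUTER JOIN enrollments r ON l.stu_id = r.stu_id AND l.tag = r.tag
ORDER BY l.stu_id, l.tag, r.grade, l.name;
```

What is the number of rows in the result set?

FULL OUTER JOIN keeps every row from both sides; unmatched rows get NULL for the other side's columns.
Matching on l.stu_id = r.stu_id AND l.tag = r.tag. A NULL in a compared column never satisfies the condition.
Matched pairs: 2; unmatched l rows kept: 7; unmatched r rows kept: 7.
Total: 2 matched + 14 padded = 16 rows.

16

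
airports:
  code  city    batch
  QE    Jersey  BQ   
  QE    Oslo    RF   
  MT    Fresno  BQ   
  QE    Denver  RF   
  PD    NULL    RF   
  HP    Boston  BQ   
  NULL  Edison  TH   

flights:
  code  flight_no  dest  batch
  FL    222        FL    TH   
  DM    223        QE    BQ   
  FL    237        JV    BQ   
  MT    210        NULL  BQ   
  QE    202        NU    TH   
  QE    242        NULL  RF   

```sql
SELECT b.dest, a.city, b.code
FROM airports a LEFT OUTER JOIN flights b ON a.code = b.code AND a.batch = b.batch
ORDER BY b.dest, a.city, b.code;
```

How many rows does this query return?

7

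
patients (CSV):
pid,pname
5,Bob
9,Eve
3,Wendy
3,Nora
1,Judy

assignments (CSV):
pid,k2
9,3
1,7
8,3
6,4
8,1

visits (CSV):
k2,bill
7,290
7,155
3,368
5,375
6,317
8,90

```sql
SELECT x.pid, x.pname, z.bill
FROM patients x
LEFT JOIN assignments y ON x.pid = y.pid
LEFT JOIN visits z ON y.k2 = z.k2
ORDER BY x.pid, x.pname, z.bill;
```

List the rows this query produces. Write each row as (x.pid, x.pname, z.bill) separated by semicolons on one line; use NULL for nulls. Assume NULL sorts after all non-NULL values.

(1, Judy, 155); (1, Judy, 290); (3, Nora, NULL); (3, Wendy, NULL); (5, Bob, NULL); (9, Eve, 368)

Joins associate left-to-right: patients LEFT JOIN assignments on pid gives 5 intermediate row(s).
Then LEFT JOIN `visits z` on k2: each of those 5 rows is kept; rows whose y.k2 has no match in z get NULL for z's columns.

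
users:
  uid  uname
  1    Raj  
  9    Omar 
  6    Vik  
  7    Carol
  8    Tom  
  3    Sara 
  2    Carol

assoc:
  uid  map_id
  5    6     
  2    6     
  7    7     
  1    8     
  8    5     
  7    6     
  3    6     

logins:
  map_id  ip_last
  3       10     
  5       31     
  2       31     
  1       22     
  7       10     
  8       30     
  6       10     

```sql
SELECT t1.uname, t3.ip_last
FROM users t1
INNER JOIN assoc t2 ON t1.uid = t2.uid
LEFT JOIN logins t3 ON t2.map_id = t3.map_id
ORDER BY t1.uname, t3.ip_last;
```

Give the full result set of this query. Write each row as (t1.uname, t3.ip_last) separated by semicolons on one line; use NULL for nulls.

(Carol, 10); (Carol, 10); (Carol, 10); (Raj, 30); (Sara, 10); (Tom, 31)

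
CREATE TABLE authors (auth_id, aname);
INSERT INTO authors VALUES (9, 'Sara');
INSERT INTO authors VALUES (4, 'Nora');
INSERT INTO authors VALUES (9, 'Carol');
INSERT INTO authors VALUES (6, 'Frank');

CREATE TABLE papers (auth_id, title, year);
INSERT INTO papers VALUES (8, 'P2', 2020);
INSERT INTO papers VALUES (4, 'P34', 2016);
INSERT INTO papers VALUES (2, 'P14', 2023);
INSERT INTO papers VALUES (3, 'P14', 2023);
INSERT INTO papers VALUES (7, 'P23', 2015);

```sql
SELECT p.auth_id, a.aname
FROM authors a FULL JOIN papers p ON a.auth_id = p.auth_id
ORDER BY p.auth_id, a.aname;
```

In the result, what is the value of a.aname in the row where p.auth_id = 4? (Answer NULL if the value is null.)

Nora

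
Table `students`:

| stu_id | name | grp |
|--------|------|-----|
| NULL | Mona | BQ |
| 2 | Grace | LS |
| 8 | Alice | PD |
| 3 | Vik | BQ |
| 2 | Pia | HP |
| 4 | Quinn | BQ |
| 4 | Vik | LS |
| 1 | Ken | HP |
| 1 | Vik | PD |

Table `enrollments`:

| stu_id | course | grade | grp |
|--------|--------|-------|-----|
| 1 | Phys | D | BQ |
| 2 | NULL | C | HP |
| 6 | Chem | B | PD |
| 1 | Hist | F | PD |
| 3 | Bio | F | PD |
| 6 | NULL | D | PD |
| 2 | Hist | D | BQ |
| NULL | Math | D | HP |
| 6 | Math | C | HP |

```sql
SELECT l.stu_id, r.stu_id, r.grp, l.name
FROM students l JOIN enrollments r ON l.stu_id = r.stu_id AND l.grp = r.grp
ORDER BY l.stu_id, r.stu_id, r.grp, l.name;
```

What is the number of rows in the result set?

INNER JOIN keeps only pairs where the ON condition holds.
Matching on l.stu_id = r.stu_id AND l.grp = r.grp. A NULL in a compared column never satisfies the condition.
Matched pairs: 2.
Total: 2 rows.

2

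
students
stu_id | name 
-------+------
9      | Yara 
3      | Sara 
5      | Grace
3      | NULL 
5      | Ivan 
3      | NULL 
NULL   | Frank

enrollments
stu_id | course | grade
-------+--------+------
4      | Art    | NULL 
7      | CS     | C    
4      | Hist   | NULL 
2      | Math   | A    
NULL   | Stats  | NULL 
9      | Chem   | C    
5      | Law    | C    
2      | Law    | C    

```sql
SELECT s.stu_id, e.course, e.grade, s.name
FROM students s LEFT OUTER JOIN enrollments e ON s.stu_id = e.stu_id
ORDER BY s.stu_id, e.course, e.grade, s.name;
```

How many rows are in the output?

LEFT JOIN keeps every row from `students`; unmatched rows get NULL for `enrollments`'s columns.
Matching on s.stu_id = e.stu_id. A NULL in a compared column never satisfies the condition.
- stu_id=9: 1 matching e row(s), so 1 row(s) emitted.
- stu_id=3: no e row matches, row kept with e columns NULL.
- stu_id=5: 1 matching e row(s), so 1 row(s) emitted.
- stu_id=3: no e row matches, row kept with e columns NULL.
- stu_id=5: 1 matching e row(s), so 1 row(s) emitted.
- stu_id=3: no e row matches, row kept with e columns NULL.
- stu_id=NULL: no e row matches, row kept with e columns NULL.
Total: 3 matched + 4 padded = 7 rows.

7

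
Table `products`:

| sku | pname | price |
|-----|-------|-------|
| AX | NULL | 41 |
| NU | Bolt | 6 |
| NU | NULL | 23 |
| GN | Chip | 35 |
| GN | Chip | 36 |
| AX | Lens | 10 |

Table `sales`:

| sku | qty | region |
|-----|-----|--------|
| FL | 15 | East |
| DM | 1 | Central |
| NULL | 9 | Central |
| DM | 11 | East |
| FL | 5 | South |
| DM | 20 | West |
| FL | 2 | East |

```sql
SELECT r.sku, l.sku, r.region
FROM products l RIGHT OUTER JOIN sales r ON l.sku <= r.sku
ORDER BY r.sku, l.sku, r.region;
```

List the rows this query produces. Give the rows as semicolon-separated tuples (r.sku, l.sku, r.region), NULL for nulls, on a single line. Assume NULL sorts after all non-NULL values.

RIGHT JOIN keeps every row from `sales`; unmatched rows get NULL for `products`'s columns.
Matching on l.sku <= r.sku. A NULL in a compared column never satisfies the condition.
- sku=AX: 6 matching r row(s), so 6 row(s) emitted.
- sku=NU: no matching r row.
- sku=NU: no matching r row.
- sku=GN: no matching r row.
- sku=GN: no matching r row.
- sku=AX: 6 matching r row(s), so 6 row(s) emitted.
- plus 1 unmatched r row(s), each kept with NULL l columns.

(DM, AX, Central); (DM, AX, Central); (DM, AX, East); (DM, AX, East); (DM, AX, West); (DM, AX, West); (FL, AX, East); (FL, AX, East); (FL, AX, East); (FL, AX, East); (FL, AX, South); (FL, AX, South); (NULL, NULL, Central)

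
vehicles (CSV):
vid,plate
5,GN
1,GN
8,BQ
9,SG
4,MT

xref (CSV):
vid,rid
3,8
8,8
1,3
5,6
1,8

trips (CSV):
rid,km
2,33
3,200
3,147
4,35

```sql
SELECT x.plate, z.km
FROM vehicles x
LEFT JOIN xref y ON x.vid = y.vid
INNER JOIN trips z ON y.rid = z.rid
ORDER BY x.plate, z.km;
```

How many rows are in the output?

Joins associate left-to-right: vehicles LEFT JOIN xref on vid gives 6 intermediate row(s).
Then INNER JOIN `trips z` on rid: keep only rows whose y.rid appears in z.
Result: 2 row(s).

2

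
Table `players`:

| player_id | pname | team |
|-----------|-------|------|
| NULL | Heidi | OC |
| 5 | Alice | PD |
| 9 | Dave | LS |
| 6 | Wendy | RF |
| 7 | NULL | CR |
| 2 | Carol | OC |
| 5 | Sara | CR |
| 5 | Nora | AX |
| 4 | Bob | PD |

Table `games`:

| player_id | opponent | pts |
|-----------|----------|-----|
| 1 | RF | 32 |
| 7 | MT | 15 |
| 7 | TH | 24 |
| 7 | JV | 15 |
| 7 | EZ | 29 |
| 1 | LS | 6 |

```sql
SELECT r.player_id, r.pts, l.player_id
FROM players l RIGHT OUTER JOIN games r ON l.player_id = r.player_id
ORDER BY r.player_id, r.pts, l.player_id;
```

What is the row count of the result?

RIGHT JOIN keeps every row from `games`; unmatched rows get NULL for `players`'s columns.
Matching on l.player_id = r.player_id. A NULL in a compared column never satisfies the condition.
Matched pairs: 4; unmatched r rows kept: 2.
Total: 4 matched + 2 padded = 6 rows.

6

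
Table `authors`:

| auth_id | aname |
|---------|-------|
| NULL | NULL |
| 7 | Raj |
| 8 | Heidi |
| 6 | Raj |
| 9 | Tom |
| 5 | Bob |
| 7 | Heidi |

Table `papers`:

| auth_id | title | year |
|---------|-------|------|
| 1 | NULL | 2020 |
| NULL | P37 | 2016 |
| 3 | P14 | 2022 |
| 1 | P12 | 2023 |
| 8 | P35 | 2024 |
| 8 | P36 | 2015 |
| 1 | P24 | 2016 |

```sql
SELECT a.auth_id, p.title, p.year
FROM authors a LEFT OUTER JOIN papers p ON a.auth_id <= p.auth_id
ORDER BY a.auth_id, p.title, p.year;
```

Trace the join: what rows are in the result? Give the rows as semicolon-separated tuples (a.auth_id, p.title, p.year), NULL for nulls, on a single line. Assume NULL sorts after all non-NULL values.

(5, P35, 2024); (5, P36, 2015); (6, P35, 2024); (6, P36, 2015); (7, P35, 2024); (7, P35, 2024); (7, P36, 2015); (7, P36, 2015); (8, P35, 2024); (8, P36, 2015); (9, NULL, NULL); (NULL, NULL, NULL)

LEFT JOIN keeps every row from `authors`; unmatched rows get NULL for `papers`'s columns.
Matching on a.auth_id <= p.auth_id. A NULL in a compared column never satisfies the condition.
Matched pairs: 10; unmatched a rows kept: 2.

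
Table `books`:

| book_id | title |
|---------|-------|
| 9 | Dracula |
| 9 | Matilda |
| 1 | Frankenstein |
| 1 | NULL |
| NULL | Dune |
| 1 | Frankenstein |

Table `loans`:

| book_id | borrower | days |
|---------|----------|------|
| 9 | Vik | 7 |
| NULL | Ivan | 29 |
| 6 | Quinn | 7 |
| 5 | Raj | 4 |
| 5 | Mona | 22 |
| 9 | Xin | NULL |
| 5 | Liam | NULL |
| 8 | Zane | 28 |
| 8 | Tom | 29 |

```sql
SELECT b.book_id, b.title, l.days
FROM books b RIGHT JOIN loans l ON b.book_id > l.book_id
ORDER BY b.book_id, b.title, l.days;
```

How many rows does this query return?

RIGHT JOIN keeps every row from `loans`; unmatched rows get NULL for `books`'s columns.
Matching on b.book_id > l.book_id. A NULL in a compared column never satisfies the condition.
- book_id=9: 6 matching l row(s), so 6 row(s) emitted.
- book_id=9: 6 matching l row(s), so 6 row(s) emitted.
- book_id=1: no matching l row.
- book_id=1: no matching l row.
- book_id=NULL: no matching l row.
- book_id=1: no matching l row.
- plus 3 unmatched l row(s), each kept with NULL b columns.
Total: 12 matched + 3 padded = 15 rows.

15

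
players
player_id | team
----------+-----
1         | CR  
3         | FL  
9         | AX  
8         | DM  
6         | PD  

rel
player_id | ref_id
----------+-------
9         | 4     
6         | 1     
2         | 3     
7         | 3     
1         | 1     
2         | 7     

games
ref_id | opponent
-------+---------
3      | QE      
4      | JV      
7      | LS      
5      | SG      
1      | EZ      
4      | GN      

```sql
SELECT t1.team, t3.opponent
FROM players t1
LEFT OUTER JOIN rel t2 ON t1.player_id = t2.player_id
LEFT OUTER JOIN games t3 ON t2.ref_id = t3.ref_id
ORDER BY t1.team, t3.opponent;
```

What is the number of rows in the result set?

6

Evaluate left to right. First `players t1 LEFT JOIN rel t2` on player_id: 5 row(s).
Then LEFT JOIN `games t3` on ref_id: each of those 5 rows is kept; rows whose t2.ref_id has no match in t3 get NULL for t3's columns.
Result: 6 row(s).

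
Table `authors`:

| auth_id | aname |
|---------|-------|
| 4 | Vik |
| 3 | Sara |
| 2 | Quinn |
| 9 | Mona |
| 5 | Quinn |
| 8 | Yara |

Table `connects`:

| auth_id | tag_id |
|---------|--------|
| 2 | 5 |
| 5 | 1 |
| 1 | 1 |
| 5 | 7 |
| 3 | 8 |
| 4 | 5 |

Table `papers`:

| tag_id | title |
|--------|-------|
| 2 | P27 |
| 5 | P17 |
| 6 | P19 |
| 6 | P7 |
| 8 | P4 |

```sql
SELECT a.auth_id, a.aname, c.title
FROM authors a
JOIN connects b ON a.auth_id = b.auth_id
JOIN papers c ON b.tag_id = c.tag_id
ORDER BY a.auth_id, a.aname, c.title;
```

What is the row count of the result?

3

Evaluate left to right. First `authors a INNER JOIN connects b` on auth_id: 5 row(s).
Then INNER JOIN `papers c` on tag_id: keep only rows whose b.tag_id appears in c.
Result: 3 row(s).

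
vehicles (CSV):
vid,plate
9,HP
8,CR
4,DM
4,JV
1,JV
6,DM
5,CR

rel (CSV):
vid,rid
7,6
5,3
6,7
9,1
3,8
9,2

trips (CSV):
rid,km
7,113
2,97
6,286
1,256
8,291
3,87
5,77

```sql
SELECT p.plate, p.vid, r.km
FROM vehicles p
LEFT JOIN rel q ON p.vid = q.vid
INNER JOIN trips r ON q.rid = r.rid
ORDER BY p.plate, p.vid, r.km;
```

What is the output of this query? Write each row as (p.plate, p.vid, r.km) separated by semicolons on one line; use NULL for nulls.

(CR, 5, 87); (DM, 6, 113); (HP, 9, 97); (HP, 9, 256)

Evaluate left to right. First `vehicles p LEFT JOIN rel q` on vid: 8 row(s).
Then INNER JOIN `trips r` on rid: keep only rows whose q.rid appears in r.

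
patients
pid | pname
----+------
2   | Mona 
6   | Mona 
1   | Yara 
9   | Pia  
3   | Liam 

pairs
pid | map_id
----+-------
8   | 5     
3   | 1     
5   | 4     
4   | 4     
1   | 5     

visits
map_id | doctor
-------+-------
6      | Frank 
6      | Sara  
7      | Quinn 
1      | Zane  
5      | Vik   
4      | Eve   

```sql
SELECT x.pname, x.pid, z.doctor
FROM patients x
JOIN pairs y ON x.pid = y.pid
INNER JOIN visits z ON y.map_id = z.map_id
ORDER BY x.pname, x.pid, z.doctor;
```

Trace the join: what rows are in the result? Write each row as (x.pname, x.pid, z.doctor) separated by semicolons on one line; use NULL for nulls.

(Liam, 3, Zane); (Yara, 1, Vik)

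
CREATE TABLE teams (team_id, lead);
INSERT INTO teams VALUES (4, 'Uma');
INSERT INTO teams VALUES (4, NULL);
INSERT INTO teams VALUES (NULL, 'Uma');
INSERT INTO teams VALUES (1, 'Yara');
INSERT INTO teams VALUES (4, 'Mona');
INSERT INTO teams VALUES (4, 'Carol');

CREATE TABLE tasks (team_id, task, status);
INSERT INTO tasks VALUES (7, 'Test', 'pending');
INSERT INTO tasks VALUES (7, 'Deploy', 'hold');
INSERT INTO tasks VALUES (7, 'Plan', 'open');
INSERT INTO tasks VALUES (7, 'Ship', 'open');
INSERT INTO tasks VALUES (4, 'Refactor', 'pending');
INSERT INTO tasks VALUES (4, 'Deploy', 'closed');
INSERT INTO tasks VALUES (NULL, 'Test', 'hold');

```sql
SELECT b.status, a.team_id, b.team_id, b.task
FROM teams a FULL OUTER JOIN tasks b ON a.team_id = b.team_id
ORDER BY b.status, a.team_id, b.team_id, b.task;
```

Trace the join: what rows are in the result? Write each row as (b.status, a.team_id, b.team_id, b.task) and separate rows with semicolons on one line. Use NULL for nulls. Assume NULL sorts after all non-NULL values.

FULL OUTER JOIN keeps every row from both sides; unmatched rows get NULL for the other side's columns.
Matching on a.team_id = b.team_id. A NULL in a compared column never satisfies the condition.
- a[0] team_id=4 → 2 match(es) in b → 2 row(s).
- a[1] team_id=4 → 2 match(es) in b → 2 row(s).
- a[2] team_id=NULL → no match; kept with NULLs on the b side.
- a[3] team_id=1 → no match; kept with NULLs on the b side.
- a[4] team_id=4 → 2 match(es) in b → 2 row(s).
- a[5] team_id=4 → 2 match(es) in b → 2 row(s).
- plus 5 unmatched b row(s), each kept with NULL a columns.

(closed, 4, 4, Deploy); (closed, 4, 4, Deploy); (closed, 4, 4, Deploy); (closed, 4, 4, Deploy); (hold, NULL, 7, Deploy); (hold, NULL, NULL, Test); (open, NULL, 7, Plan); (open, NULL, 7, Ship); (pending, 4, 4, Refactor); (pending, 4, 4, Refactor); (pending, 4, 4, Refactor); (pending, 4, 4, Refactor); (pending, NULL, 7, Test); (NULL, 1, NULL, NULL); (NULL, NULL, NULL, NULL)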